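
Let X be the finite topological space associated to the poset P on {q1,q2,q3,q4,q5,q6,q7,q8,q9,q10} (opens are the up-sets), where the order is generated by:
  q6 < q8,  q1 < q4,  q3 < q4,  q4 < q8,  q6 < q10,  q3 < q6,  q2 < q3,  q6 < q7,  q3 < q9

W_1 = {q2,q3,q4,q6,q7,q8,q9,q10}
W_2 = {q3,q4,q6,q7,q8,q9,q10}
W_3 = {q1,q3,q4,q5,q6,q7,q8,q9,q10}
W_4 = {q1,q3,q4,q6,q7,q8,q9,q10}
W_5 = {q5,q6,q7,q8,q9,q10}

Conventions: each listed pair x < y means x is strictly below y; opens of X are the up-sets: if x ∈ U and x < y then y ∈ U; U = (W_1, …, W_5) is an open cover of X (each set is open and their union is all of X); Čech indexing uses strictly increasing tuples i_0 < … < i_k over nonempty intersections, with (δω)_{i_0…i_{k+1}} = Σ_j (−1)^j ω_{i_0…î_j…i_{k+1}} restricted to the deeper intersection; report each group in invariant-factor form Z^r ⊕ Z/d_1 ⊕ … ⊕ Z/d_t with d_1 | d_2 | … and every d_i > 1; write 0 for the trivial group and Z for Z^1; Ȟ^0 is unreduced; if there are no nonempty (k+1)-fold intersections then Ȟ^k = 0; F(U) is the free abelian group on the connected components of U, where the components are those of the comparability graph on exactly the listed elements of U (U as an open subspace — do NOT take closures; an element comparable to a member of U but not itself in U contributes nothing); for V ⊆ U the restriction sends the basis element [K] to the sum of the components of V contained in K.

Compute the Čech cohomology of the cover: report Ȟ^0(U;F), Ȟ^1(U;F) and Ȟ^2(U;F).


Ȟ^0(U;F) ≅ Z^2, Ȟ^1(U;F) ≅ 0 and Ȟ^2(U;F) ≅ 0

intersection data:
  W12={q3,q4,q6,q7,q8,q9,q10} W13={q3,q4,q6,q7,q8,q9,q10} W14={q3,q4,q6,q7,q8,q9,q10} W15={q6,q7,q8,q9,q10} W23={q3,q4,q6,q7,q8,q9,q10} W24={q3,q4,q6,q7,q8,q9,q10} W25={q6,q7,q8,q9,q10} W34={q1,q3,q4,q6,q7,q8,q9,q10} W35={q5,q6,q7,q8,q9,q10} W45={q6,q7,q8,q9,q10}
  W123={q3,q4,q6,q7,q8,q9,q10} W124={q3,q4,q6,q7,q8,q9,q10} W125={q6,q7,q8,q9,q10} W134={q3,q4,q6,q7,q8,q9,q10} W135={q6,q7,q8,q9,q10} W145={q6,q7,q8,q9,q10} W234={q3,q4,q6,q7,q8,q9,q10} W235={q6,q7,q8,q9,q10} W245={q6,q7,q8,q9,q10} W345={q6,q7,q8,q9,q10}
  W1234={q3,q4,q6,q7,q8,q9,q10} W1235={q6,q7,q8,q9,q10} W1245={q6,q7,q8,q9,q10} W1345={q6,q7,q8,q9,q10} W2345={q6,q7,q8,q9,q10}
  W12345={q6,q7,q8,q9,q10}
components per intersection:
  W1: {q2,q3,q4,q6,q7,q8,q9,q10}
  W2: {q3,q4,q6,q7,q8,q9,q10}
  W3: {q1,q3,q4,q6,q7,q8,q9,q10} {q5}
  W4: {q1,q3,q4,q6,q7,q8,q9,q10}
  W5: {q5} {q6,q7,q8,q10} {q9}
  W12: {q3,q4,q6,q7,q8,q9,q10}
  W13: {q3,q4,q6,q7,q8,q9,q10}
  W14: {q3,q4,q6,q7,q8,q9,q10}
  W15: {q6,q7,q8,q10} {q9}
  W23: {q3,q4,q6,q7,q8,q9,q10}
  W24: {q3,q4,q6,q7,q8,q9,q10}
  W25: {q6,q7,q8,q10} {q9}
  W34: {q1,q3,q4,q6,q7,q8,q9,q10}
  W35: {q5} {q6,q7,q8,q10} {q9}
  W45: {q6,q7,q8,q10} {q9}
  W123: {q3,q4,q6,q7,q8,q9,q10}
  W124: {q3,q4,q6,q7,q8,q9,q10}
  W125: {q6,q7,q8,q10} {q9}
  W134: {q3,q4,q6,q7,q8,q9,q10}
  W135: {q6,q7,q8,q10} {q9}
  W145: {q6,q7,q8,q10} {q9}
  W234: {q3,q4,q6,q7,q8,q9,q10}
  W235: {q6,q7,q8,q10} {q9}
  W245: {q6,q7,q8,q10} {q9}
  W345: {q6,q7,q8,q10} {q9}
  W1234: {q3,q4,q6,q7,q8,q9,q10}
  W1235: {q6,q7,q8,q10} {q9}
  W1245: {q6,q7,q8,q10} {q9}
  W1345: {q6,q7,q8,q10} {q9}
  W2345: {q6,q7,q8,q10} {q9}
  W12345: {q6,q7,q8,q10} {q9}
C dims 8,15,16,9; δ0: rk 6, SNF 1^6; δ1: rk 9, SNF 1^9; δ2: rk 7, SNF 1^7
Ȟ^0 = (8 − 6) − 0 = 2, so Ȟ^0 ≅ Z^2
Ȟ^1 = (15 − 9) − 6 = 0, so Ȟ^1 ≅ 0
Ȟ^2 = (16 − 7) − 9 = 0, so Ȟ^2 ≅ 0


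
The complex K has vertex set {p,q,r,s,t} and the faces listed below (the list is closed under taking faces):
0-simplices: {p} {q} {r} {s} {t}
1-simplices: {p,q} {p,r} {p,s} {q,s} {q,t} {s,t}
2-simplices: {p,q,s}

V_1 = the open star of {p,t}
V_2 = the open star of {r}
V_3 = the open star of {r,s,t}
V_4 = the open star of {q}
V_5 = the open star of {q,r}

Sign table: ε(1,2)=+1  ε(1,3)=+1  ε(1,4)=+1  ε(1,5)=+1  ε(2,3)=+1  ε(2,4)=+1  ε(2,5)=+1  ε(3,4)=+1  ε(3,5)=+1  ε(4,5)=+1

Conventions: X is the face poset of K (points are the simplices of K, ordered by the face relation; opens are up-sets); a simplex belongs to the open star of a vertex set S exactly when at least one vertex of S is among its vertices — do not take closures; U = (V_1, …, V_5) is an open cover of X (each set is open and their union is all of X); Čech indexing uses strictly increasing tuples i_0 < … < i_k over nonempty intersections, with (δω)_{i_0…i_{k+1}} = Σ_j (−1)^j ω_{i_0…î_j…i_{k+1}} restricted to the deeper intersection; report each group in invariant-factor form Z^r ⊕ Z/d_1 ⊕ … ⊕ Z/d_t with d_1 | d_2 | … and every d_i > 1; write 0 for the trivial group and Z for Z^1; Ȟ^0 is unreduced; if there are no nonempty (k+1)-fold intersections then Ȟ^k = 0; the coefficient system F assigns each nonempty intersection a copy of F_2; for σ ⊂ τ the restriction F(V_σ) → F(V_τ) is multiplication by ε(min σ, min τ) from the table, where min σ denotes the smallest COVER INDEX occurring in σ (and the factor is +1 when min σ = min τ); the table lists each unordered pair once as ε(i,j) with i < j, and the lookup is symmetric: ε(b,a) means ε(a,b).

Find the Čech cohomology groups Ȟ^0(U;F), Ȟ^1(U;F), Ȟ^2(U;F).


Ȟ^0 ≅ Z/2; Ȟ^1 ≅ 0; Ȟ^2 ≅ 0

nerve of the cover:
  V1={{p},{t},{p,q},{p,r},{p,s},{q,t},{s,t},{p,q,s}} V2={{r},{p,r}} V3={{r},{s},{t},{p,r},{p,s},{q,s},{q,t},{s,t},{p,q,s}} V4={{q},{p,q},{q,s},{q,t},{p,q,s}} V5={{q},{r},{p,q},{p,r},{q,s},{q,t},{p,q,s}}
  V12={{p,r}} V13={{t},{p,r},{p,s},{q,t},{s,t},{p,q,s}} V14={{p,q},{q,t},{p,q,s}} V15={{p,q},{p,r},{q,t},{p,q,s}} V23={{r},{p,r}} V25={{r},{p,r}} V34={{q,s},{q,t},{p,q,s}} V35={{r},{p,r},{q,s},{q,t},{p,q,s}} V45={{q},{p,q},{q,s},{q,t},{p,q,s}}
  V123={{p,r}} V125={{p,r}} V134={{q,t},{p,q,s}} V135={{p,r},{q,t},{p,q,s}} V145={{p,q},{q,t},{p,q,s}} V235={{r},{p,r}} V345={{q,s},{q,t},{p,q,s}}
  V1235={{p,r}} V1345={{q,t},{p,q,s}}
C dims 5,9,7,2; δ0: rk_F2 4; δ1: rk_F2 5; δ2: rk_F2 2
Ȟ^0 = (5 − 4) − 0 = 1, so Ȟ^0 ≅ Z/2
Ȟ^1 = (9 − 5) − 4 = 0, so Ȟ^1 ≅ 0
Ȟ^2 = (7 − 2) − 5 = 0, so Ȟ^2 ≅ 0


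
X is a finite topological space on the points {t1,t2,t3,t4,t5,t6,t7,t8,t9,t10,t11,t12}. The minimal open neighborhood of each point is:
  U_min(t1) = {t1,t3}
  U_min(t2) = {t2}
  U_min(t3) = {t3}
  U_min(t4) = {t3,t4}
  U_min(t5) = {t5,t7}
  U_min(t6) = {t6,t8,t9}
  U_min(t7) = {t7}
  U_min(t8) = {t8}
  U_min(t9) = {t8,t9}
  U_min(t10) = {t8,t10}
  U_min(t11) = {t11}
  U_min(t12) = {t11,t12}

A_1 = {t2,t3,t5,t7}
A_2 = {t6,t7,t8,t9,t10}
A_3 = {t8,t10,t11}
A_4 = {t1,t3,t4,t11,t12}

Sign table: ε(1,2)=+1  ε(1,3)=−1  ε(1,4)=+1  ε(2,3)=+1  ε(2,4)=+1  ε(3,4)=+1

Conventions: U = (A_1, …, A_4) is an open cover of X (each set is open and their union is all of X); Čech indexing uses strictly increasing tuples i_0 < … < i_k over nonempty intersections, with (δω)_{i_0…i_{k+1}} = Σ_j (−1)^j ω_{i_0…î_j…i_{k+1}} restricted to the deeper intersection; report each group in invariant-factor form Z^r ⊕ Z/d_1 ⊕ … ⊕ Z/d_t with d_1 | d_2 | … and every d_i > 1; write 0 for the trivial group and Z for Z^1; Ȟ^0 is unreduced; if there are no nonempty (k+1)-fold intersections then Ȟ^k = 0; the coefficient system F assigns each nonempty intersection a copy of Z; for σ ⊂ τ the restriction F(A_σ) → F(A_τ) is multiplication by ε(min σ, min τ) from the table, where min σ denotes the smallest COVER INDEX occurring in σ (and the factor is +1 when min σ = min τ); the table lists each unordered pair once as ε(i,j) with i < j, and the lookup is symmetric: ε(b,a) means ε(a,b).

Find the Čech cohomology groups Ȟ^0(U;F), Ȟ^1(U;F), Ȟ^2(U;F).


Ȟ^0 ≅ Z, Ȟ^1 ≅ Z and Ȟ^2 ≅ 0

cover nerve:
  A12={t7} A14={t3} A23={t8,t10} A34={t11}
C dims 4,4; δ0: rk 3, SNF 1^3
Ȟ^0: (4−3)−0=1 ⇒ Z
Ȟ^1: (4−0)−3=1 ⇒ Z
Ȟ^2: (0−0)−0=0 ⇒ 0


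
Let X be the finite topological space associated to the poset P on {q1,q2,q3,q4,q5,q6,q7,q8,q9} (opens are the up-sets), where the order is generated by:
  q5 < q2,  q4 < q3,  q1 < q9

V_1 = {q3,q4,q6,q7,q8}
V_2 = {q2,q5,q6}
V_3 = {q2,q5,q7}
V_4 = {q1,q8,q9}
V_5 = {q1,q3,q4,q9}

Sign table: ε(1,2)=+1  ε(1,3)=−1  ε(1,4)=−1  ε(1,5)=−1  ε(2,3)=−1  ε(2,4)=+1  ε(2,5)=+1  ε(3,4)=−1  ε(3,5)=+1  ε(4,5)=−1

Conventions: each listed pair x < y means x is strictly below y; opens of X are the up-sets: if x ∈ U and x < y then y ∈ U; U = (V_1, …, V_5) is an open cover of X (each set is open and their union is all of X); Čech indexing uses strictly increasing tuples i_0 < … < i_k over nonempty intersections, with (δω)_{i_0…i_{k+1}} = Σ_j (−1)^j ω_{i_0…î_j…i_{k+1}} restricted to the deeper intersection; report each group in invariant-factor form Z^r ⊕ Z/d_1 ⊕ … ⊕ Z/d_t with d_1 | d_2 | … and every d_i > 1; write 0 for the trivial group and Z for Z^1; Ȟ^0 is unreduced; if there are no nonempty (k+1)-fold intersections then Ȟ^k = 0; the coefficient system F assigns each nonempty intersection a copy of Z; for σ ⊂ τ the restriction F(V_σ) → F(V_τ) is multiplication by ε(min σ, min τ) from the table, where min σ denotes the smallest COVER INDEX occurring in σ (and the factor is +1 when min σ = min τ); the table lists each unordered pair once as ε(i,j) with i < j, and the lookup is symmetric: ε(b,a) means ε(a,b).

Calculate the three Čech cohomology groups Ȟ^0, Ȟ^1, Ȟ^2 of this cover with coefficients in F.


Ȟ^0 = 0,  Ȟ^1 = Z ⊕ Z/2,  Ȟ^2 = 0

intersection data:
  V12={q6} V13={q7} V14={q8} V15={q3,q4} V23={q2,q5} V45={q1,q9}
C dims 5,6; δ0: rk 5, SNF 1^4·2
Ȟ^0 = (5 − 5) − 0 = 0, so Ȟ^0 ≅ 0
Ȟ^1 = (6 − 0) − 5 = 1 plus torsion [2], so Ȟ^1 ≅ Z ⊕ Z/2
Ȟ^2 = (0 − 0) − 0 = 0, so Ȟ^2 ≅ 0


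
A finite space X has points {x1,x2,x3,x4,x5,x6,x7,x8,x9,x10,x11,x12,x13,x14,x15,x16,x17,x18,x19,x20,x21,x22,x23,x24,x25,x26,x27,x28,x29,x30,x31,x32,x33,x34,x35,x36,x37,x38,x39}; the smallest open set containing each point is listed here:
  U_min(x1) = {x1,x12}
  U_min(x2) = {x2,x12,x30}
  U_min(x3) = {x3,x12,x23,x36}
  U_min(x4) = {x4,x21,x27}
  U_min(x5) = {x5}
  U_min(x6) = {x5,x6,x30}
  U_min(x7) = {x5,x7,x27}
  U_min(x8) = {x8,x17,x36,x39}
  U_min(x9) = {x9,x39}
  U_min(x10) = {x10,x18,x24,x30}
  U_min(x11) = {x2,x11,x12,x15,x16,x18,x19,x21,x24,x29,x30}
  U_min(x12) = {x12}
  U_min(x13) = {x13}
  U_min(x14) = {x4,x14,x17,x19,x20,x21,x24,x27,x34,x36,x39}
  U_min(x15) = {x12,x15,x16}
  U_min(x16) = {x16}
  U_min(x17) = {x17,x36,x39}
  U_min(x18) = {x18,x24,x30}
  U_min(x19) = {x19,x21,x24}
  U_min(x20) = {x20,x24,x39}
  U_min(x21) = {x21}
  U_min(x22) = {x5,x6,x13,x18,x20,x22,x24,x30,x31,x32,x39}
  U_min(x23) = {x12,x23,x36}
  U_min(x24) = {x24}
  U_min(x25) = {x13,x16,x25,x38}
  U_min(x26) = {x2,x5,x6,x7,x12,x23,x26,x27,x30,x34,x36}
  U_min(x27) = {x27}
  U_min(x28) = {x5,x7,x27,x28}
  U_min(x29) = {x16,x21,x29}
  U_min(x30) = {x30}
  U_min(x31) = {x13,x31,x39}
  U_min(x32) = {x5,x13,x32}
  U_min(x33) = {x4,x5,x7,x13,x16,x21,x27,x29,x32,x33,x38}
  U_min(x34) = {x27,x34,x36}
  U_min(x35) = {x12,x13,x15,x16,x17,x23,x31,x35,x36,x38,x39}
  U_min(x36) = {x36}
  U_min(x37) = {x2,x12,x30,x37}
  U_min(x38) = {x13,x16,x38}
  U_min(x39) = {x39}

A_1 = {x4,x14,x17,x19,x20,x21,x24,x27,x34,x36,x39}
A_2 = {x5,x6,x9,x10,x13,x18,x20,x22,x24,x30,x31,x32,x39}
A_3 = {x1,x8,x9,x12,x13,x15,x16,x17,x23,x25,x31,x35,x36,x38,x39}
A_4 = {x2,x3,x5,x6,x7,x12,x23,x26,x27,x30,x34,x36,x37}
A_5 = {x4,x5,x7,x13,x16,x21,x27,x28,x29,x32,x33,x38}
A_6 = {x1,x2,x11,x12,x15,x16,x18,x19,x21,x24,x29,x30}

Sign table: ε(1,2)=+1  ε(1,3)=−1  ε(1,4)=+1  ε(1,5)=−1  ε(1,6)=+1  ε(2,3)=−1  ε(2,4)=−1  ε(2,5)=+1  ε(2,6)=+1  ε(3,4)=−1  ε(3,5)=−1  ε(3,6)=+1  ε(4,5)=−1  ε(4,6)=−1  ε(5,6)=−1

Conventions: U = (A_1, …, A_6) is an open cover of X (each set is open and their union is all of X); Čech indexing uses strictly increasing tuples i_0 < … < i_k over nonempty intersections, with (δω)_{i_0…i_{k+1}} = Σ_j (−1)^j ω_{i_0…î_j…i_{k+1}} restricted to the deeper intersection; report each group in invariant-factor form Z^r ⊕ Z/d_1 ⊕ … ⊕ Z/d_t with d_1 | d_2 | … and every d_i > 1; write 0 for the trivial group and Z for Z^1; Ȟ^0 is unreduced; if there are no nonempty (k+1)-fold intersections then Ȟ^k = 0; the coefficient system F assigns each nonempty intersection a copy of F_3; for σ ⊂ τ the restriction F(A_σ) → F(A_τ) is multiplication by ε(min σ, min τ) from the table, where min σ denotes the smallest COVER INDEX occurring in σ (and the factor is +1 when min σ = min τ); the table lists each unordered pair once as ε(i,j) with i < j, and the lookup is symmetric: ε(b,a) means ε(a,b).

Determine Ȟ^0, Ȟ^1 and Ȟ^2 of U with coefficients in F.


nerve of the cover:
  A12={x20,x24,x39} A13={x17,x36,x39} A14={x27,x34,x36} A15={x4,x21,x27} A16={x19,x21,x24} A23={x9,x13,x31,x39} A24={x5,x6,x30} A25={x5,x13,x32} A26={x18,x24,x30} A34={x12,x23,x36} A35={x13,x16,x38} A36={x1,x12,x15,x16} A45={x5,x7,x27} A46={x2,x12,x30} A56={x16,x21,x29}
  A123={x39} A126={x24} A134={x36} A145={x27} A156={x21} A235={x13} A245={x5} A246={x30} A346={x12} A356={x16}
C dims 6,15,10; δ0: rk_F3 6; δ1: rk_F3 9
Ȟ^0 = (6 − 6) − 0 = 0, so Ȟ^0 ≅ 0
Ȟ^1 = (15 − 9) − 6 = 0, so Ȟ^1 ≅ 0
Ȟ^2 = (10 − 0) − 9 = 1, so Ȟ^2 ≅ Z/3

Ȟ^0(U;F) ≅ 0; Ȟ^1(U;F) ≅ 0; Ȟ^2(U;F) ≅ Z/3


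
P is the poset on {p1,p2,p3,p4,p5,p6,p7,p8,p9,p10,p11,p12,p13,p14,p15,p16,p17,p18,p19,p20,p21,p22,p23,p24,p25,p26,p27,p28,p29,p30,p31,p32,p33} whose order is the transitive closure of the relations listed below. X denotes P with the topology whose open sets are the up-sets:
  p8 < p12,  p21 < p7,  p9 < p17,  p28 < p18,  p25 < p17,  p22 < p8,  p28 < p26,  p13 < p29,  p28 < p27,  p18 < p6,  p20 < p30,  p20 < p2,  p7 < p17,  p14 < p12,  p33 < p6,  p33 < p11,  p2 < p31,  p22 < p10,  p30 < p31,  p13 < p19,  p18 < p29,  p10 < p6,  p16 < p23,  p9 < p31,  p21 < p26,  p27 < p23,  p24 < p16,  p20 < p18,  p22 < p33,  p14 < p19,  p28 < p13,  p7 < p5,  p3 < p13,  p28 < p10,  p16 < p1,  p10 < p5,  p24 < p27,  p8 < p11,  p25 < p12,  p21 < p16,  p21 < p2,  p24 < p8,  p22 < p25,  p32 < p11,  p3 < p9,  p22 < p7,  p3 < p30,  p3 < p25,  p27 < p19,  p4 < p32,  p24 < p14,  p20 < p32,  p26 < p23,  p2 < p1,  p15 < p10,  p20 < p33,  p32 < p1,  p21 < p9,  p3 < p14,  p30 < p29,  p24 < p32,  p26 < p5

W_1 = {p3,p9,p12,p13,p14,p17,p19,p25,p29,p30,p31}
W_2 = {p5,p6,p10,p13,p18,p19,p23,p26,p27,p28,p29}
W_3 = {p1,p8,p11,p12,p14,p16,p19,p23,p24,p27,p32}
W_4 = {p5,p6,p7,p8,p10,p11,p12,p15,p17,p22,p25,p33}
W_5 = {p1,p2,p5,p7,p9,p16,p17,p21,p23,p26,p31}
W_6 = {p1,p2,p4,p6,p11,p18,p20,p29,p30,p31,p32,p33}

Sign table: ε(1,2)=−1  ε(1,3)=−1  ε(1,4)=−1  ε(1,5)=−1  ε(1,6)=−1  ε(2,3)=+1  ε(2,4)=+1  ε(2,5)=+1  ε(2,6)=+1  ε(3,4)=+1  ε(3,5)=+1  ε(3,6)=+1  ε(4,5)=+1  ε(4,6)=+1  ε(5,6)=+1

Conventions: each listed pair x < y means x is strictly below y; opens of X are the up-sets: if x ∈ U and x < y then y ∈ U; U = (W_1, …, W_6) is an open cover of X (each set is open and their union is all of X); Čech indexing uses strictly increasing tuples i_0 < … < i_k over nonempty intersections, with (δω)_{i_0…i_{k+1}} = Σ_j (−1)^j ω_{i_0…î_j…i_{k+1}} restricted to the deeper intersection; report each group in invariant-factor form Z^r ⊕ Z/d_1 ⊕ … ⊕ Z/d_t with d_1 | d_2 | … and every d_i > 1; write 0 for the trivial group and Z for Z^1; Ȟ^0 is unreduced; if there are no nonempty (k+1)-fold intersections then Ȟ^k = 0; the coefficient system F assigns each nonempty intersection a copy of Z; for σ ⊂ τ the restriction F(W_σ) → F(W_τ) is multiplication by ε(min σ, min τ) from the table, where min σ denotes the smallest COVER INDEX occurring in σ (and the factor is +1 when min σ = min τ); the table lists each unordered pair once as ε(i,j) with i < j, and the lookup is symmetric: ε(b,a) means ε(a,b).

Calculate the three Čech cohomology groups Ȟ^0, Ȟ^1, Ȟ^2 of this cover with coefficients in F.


Ȟ^0 = Z; Ȟ^1 = 0; Ȟ^2 = Z/2

nonempty overlaps:
  W12={p13,p19,p29} W13={p12,p14,p19} W14={p12,p17,p25} W15={p9,p17,p31} W16={p29,p30,p31} W23={p19,p23,p27} W24={p5,p6,p10} W25={p5,p23,p26} W26={p6,p18,p29} W34={p8,p11,p12} W35={p1,p16,p23} W36={p1,p11,p32} W45={p5,p7,p17} W46={p6,p11,p33} W56={p1,p2,p31}
  W123={p19} W126={p29} W134={p12} W145={p17} W156={p31} W235={p23} W245={p5} W246={p6} W346={p11} W356={p1}
C dims 6,15,10; δ0: rk 5, SNF 1^5; δ1: rk 10, SNF 1^9·2
degree 0: 6−5−0 = 1 → Ȟ^0 ≅ Z
degree 1: 15−10−5 = 0 → Ȟ^1 ≅ 0
degree 2: 10−0−10 = 0 plus torsion [2] → Ȟ^2 ≅ Z/2


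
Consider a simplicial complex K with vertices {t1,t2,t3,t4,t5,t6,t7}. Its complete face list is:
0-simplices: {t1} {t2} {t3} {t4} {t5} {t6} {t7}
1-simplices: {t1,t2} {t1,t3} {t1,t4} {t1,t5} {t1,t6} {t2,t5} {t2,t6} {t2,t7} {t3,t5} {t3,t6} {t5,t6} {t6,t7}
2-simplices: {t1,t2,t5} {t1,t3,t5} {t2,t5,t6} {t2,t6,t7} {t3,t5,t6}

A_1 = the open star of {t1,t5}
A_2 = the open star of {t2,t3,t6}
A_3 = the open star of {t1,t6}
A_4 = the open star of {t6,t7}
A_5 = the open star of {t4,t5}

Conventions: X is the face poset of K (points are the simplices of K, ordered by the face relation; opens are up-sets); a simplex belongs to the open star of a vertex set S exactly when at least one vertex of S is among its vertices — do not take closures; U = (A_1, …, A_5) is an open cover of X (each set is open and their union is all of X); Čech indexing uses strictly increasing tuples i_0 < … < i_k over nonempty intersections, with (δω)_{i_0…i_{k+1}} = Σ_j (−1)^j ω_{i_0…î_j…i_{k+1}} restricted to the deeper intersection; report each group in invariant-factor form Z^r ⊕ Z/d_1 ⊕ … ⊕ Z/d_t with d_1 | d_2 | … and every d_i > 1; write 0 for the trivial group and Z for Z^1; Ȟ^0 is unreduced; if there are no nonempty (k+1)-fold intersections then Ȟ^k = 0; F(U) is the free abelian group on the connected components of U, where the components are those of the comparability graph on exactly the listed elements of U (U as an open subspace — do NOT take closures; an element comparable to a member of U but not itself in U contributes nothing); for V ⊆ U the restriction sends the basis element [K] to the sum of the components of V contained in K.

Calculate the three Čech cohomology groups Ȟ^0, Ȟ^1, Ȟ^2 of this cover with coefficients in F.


nonempty overlaps:
  A1={{t1},{t5},{t1,t2},{t1,t3},{t1,t4},{t1,t5},{t1,t6},{t2,t5},{t3,t5},{t5,t6},{t1,t2,t5},{t1,t3,t5},{t2,t5,t6},{t3,t5,t6}} A2={{t2},{t3},{t6},{t1,t2},{t1,t3},{t1,t6},{t2,t5},{t2,t6},{t2,t7},{t3,t5},{t3,t6},{t5,t6},{t6,t7},{t1,t2,t5},{t1,t3,t5},{t2,t5,t6},{t2,t6,t7},{t3,t5,t6}} A3={{t1},{t6},{t1,t2},{t1,t3},{t1,t4},{t1,t5},{t1,t6},{t2,t6},{t3,t6},{t5,t6},{t6,t7},{t1,t2,t5},{t1,t3,t5},{t2,t5,t6},{t2,t6,t7},{t3,t5,t6}} A4={{t6},{t7},{t1,t6},{t2,t6},{t2,t7},{t3,t6},{t5,t6},{t6,t7},{t2,t5,t6},{t2,t6,t7},{t3,t5,t6}} A5={{t4},{t5},{t1,t4},{t1,t5},{t2,t5},{t3,t5},{t5,t6},{t1,t2,t5},{t1,t3,t5},{t2,t5,t6},{t3,t5,t6}}
  A12={{t1,t2},{t1,t3},{t1,t6},{t2,t5},{t3,t5},{t5,t6},{t1,t2,t5},{t1,t3,t5},{t2,t5,t6},{t3,t5,t6}} A13={{t1},{t1,t2},{t1,t3},{t1,t4},{t1,t5},{t1,t6},{t5,t6},{t1,t2,t5},{t1,t3,t5},{t2,t5,t6},{t3,t5,t6}} A14={{t1,t6},{t5,t6},{t2,t5,t6},{t3,t5,t6}} A15={{t5},{t1,t4},{t1,t5},{t2,t5},{t3,t5},{t5,t6},{t1,t2,t5},{t1,t3,t5},{t2,t5,t6},{t3,t5,t6}} A23={{t6},{t1,t2},{t1,t3},{t1,t6},{t2,t6},{t3,t6},{t5,t6},{t6,t7},{t1,t2,t5},{t1,t3,t5},{t2,t5,t6},{t2,t6,t7},{t3,t5,t6}} A24={{t6},{t1,t6},{t2,t6},{t2,t7},{t3,t6},{t5,t6},{t6,t7},{t2,t5,t6},{t2,t6,t7},{t3,t5,t6}} A25={{t2,t5},{t3,t5},{t5,t6},{t1,t2,t5},{t1,t3,t5},{t2,t5,t6},{t3,t5,t6}} A34={{t6},{t1,t6},{t2,t6},{t3,t6},{t5,t6},{t6,t7},{t2,t5,t6},{t2,t6,t7},{t3,t5,t6}} A35={{t1,t4},{t1,t5},{t5,t6},{t1,t2,t5},{t1,t3,t5},{t2,t5,t6},{t3,t5,t6}} A45={{t5,t6},{t2,t5,t6},{t3,t5,t6}}
  A123={{t1,t2},{t1,t3},{t1,t6},{t5,t6},{t1,t2,t5},{t1,t3,t5},{t2,t5,t6},{t3,t5,t6}} A124={{t1,t6},{t5,t6},{t2,t5,t6},{t3,t5,t6}} A125={{t2,t5},{t3,t5},{t5,t6},{t1,t2,t5},{t1,t3,t5},{t2,t5,t6},{t3,t5,t6}} A134={{t1,t6},{t5,t6},{t2,t5,t6},{t3,t5,t6}} A135={{t1,t4},{t1,t5},{t5,t6},{t1,t2,t5},{t1,t3,t5},{t2,t5,t6},{t3,t5,t6}} A145={{t5,t6},{t2,t5,t6},{t3,t5,t6}} A234={{t6},{t1,t6},{t2,t6},{t3,t6},{t5,t6},{t6,t7},{t2,t5,t6},{t2,t6,t7},{t3,t5,t6}} A235={{t5,t6},{t1,t2,t5},{t1,t3,t5},{t2,t5,t6},{t3,t5,t6}} A245={{t5,t6},{t2,t5,t6},{t3,t5,t6}} A345={{t5,t6},{t2,t5,t6},{t3,t5,t6}}
  A1234={{t1,t6},{t5,t6},{t2,t5,t6},{t3,t5,t6}} A1235={{t5,t6},{t1,t2,t5},{t1,t3,t5},{t2,t5,t6},{t3,t5,t6}} A1245={{t5,t6},{t2,t5,t6},{t3,t5,t6}} A1345={{t5,t6},{t2,t5,t6},{t3,t5,t6}} A2345={{t5,t6},{t2,t5,t6},{t3,t5,t6}}
  A12345={{t5,t6},{t2,t5,t6},{t3,t5,t6}}
components per intersection:
  A1: {{t1},{t5},{t1,t2},{t1,t3},{t1,t4},{t1,t5},{t1,t6},{t2,t5},{t3,t5},{t5,t6},{t1,t2,t5},{t1,t3,t5},{t2,t5,t6},{t3,t5,t6}}
  A2: {{t2},{t3},{t6},{t1,t2},{t1,t3},{t1,t6},{t2,t5},{t2,t6},{t2,t7},{t3,t5},{t3,t6},{t5,t6},{t6,t7},{t1,t2,t5},{t1,t3,t5},{t2,t5,t6},{t2,t6,t7},{t3,t5,t6}}
  A3: {{t1},{t6},{t1,t2},{t1,t3},{t1,t4},{t1,t5},{t1,t6},{t2,t6},{t3,t6},{t5,t6},{t6,t7},{t1,t2,t5},{t1,t3,t5},{t2,t5,t6},{t2,t6,t7},{t3,t5,t6}}
  A4: {{t6},{t7},{t1,t6},{t2,t6},{t2,t7},{t3,t6},{t5,t6},{t6,t7},{t2,t5,t6},{t2,t6,t7},{t3,t5,t6}}
  A5: {{t4},{t1,t4}} {{t5},{t1,t5},{t2,t5},{t3,t5},{t5,t6},{t1,t2,t5},{t1,t3,t5},{t2,t5,t6},{t3,t5,t6}}
  A12: {{t1,t2},{t1,t3},{t2,t5},{t3,t5},{t5,t6},{t1,t2,t5},{t1,t3,t5},{t2,t5,t6},{t3,t5,t6}} {{t1,t6}}
  A13: {{t1},{t1,t2},{t1,t3},{t1,t4},{t1,t5},{t1,t6},{t1,t2,t5},{t1,t3,t5}} {{t5,t6},{t2,t5,t6},{t3,t5,t6}}
  A14: {{t1,t6}} {{t5,t6},{t2,t5,t6},{t3,t5,t6}}
  A15: {{t5},{t1,t5},{t2,t5},{t3,t5},{t5,t6},{t1,t2,t5},{t1,t3,t5},{t2,t5,t6},{t3,t5,t6}} {{t1,t4}}
  A23: {{t6},{t1,t6},{t2,t6},{t3,t6},{t5,t6},{t6,t7},{t2,t5,t6},{t2,t6,t7},{t3,t5,t6}} {{t1,t2},{t1,t2,t5}} {{t1,t3},{t1,t3,t5}}
  A24: {{t6},{t1,t6},{t2,t6},{t2,t7},{t3,t6},{t5,t6},{t6,t7},{t2,t5,t6},{t2,t6,t7},{t3,t5,t6}}
  A25: {{t2,t5},{t3,t5},{t5,t6},{t1,t2,t5},{t1,t3,t5},{t2,t5,t6},{t3,t5,t6}}
  A34: {{t6},{t1,t6},{t2,t6},{t3,t6},{t5,t6},{t6,t7},{t2,t5,t6},{t2,t6,t7},{t3,t5,t6}}
  A35: {{t1,t4}} {{t1,t5},{t1,t2,t5},{t1,t3,t5}} {{t5,t6},{t2,t5,t6},{t3,t5,t6}}
  A45: {{t5,t6},{t2,t5,t6},{t3,t5,t6}}
  A123: {{t1,t2},{t1,t2,t5}} {{t1,t3},{t1,t3,t5}} {{t1,t6}} {{t5,t6},{t2,t5,t6},{t3,t5,t6}}
  A124: {{t1,t6}} {{t5,t6},{t2,t5,t6},{t3,t5,t6}}
  A125: {{t2,t5},{t3,t5},{t5,t6},{t1,t2,t5},{t1,t3,t5},{t2,t5,t6},{t3,t5,t6}}
  A134: {{t1,t6}} {{t5,t6},{t2,t5,t6},{t3,t5,t6}}
  A135: {{t1,t4}} {{t1,t5},{t1,t2,t5},{t1,t3,t5}} {{t5,t6},{t2,t5,t6},{t3,t5,t6}}
  A145: {{t5,t6},{t2,t5,t6},{t3,t5,t6}}
  A234: {{t6},{t1,t6},{t2,t6},{t3,t6},{t5,t6},{t6,t7},{t2,t5,t6},{t2,t6,t7},{t3,t5,t6}}
  A235: {{t5,t6},{t2,t5,t6},{t3,t5,t6}} {{t1,t2,t5}} {{t1,t3,t5}}
  A245: {{t5,t6},{t2,t5,t6},{t3,t5,t6}}
  A345: {{t5,t6},{t2,t5,t6},{t3,t5,t6}}
  A1234: {{t1,t6}} {{t5,t6},{t2,t5,t6},{t3,t5,t6}}
  A1235: {{t5,t6},{t2,t5,t6},{t3,t5,t6}} {{t1,t2,t5}} {{t1,t3,t5}}
  A1245: {{t5,t6},{t2,t5,t6},{t3,t5,t6}}
  A1345: {{t5,t6},{t2,t5,t6},{t3,t5,t6}}
  A2345: {{t5,t6},{t2,t5,t6},{t3,t5,t6}}
  A12345: {{t5,t6},{t2,t5,t6},{t3,t5,t6}}
C dims 6,18,19,8; δ0: rk 5, SNF 1^5; δ1: rk 12, SNF 1^12; δ2: rk 7, SNF 1^7
degree 0: 6−5−0 = 1 → Ȟ^0 ≅ Z
degree 1: 18−12−5 = 1 → Ȟ^1 ≅ Z
degree 2: 19−7−12 = 0 → Ȟ^2 ≅ 0

Ȟ^0 ≅ Z,  Ȟ^1 ≅ Z,  Ȟ^2 ≅ 0


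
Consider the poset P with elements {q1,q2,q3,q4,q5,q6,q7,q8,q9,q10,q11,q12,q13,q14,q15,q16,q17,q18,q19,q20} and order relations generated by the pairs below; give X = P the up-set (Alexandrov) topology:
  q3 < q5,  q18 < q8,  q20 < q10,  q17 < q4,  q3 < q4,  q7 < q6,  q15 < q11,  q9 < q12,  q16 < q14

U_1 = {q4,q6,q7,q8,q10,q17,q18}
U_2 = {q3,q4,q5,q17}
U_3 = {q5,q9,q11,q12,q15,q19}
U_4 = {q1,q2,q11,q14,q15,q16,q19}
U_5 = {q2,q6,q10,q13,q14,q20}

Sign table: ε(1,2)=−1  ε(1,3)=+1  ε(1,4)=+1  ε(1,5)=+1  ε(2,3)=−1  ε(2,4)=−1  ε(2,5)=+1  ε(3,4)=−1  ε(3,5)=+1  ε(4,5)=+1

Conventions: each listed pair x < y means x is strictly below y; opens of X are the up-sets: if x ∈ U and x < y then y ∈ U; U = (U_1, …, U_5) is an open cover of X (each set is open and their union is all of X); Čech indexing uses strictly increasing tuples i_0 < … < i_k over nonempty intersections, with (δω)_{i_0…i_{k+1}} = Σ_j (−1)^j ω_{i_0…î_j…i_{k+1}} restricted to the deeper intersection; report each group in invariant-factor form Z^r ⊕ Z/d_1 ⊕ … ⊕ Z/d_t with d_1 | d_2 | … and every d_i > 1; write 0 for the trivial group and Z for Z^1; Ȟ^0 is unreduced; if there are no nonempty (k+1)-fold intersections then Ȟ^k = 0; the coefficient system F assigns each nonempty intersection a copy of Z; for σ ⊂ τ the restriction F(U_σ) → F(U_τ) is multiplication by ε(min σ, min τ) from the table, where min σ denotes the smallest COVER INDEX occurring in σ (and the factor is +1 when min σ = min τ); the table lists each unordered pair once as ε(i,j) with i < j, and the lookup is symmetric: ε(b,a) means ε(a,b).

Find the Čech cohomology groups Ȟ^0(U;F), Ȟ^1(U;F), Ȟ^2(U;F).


nonempty intersections:
  U12={q4,q17} U15={q6,q10} U23={q5} U34={q11,q15,q19} U45={q2,q14}
C dims 5,5; δ0: rk 5, SNF 1^4·2
Ȟ^0: (5−5)−0=0 ⇒ 0
Ȟ^1: (5−0)−5=0 plus torsion [2] ⇒ Z/2
Ȟ^2: (0−0)−0=0 ⇒ 0

Ȟ^0(U;F) ≅ 0,  Ȟ^1(U;F) ≅ Z/2,  Ȟ^2(U;F) ≅ 0


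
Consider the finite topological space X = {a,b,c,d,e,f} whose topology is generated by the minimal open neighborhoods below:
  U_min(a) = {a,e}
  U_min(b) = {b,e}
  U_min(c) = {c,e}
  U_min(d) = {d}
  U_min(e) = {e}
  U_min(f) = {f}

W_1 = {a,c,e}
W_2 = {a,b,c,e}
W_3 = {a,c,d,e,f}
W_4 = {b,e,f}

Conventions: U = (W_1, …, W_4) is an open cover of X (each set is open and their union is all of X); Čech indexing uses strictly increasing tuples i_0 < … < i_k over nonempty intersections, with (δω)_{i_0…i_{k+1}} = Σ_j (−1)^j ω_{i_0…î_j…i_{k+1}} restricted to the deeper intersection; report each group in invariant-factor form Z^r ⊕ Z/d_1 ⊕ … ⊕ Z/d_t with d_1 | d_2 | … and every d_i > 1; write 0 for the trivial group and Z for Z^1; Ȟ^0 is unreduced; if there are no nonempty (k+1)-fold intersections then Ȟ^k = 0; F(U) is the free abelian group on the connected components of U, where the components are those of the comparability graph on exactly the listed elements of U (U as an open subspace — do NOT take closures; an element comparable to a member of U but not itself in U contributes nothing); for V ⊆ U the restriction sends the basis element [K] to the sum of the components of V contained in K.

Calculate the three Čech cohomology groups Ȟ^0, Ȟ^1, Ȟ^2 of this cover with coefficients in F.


nerve simplices:
  W12={a,c,e} W13={a,c,e} W14={e} W23={a,c,e} W24={b,e} W34={e,f}
  W123={a,c,e} W124={e} W134={e} W234={e}
  W1234={e}
components per intersection:
  W1: {a,c,e}
  W2: {a,b,c,e}
  W3: {a,c,e} {d} {f}
  W4: {b,e} {f}
  W12: {a,c,e}
  W13: {a,c,e}
  W14: {e}
  W23: {a,c,e}
  W24: {b,e}
  W34: {e} {f}
  W123: {a,c,e}
  W124: {e}
  W134: {e}
  W234: {e}
  W1234: {e}
C dims 7,7,4,1; δ0: rk 4, SNF 1^4; δ1: rk 3, SNF 1^3; δ2: rk 1, SNF 1^1
degree 0: 7−4−0 = 3 → Ȟ^0 ≅ Z^3
degree 1: 7−3−4 = 0 → Ȟ^1 ≅ 0
degree 2: 4−1−3 = 0 → Ȟ^2 ≅ 0

Ȟ^0 = Z^3,  Ȟ^1 = 0,  Ȟ^2 = 0


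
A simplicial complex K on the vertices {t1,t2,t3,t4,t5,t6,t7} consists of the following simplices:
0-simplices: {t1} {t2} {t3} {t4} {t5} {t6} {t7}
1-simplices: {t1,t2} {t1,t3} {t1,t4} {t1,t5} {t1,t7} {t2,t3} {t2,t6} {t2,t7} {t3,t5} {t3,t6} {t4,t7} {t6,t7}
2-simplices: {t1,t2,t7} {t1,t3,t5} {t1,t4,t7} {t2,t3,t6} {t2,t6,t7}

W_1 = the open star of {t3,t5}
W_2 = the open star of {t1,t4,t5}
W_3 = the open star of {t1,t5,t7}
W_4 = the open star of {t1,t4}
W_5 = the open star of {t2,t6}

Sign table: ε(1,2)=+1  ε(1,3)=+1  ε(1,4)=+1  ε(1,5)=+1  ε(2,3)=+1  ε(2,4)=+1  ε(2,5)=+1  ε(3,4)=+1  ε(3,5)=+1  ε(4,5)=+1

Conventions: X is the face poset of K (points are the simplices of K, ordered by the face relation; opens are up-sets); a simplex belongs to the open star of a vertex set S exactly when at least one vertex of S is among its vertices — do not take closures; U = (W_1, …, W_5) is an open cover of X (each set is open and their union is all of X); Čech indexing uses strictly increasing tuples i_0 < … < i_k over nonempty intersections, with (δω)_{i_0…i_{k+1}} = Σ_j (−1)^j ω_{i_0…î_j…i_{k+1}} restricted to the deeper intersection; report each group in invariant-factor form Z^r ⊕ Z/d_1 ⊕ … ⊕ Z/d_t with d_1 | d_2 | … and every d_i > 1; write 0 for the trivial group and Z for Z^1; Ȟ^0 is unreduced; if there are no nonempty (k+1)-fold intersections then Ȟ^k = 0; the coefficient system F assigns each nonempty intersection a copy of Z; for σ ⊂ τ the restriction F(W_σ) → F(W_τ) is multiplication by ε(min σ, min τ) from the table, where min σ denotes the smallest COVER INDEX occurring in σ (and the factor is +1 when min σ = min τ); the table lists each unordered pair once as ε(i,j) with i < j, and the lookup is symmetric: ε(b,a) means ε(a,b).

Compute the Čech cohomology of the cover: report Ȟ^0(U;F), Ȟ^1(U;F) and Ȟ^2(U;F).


nonempty overlaps:
  W1={{t3},{t5},{t1,t3},{t1,t5},{t2,t3},{t3,t5},{t3,t6},{t1,t3,t5},{t2,t3,t6}} W2={{t1},{t4},{t5},{t1,t2},{t1,t3},{t1,t4},{t1,t5},{t1,t7},{t3,t5},{t4,t7},{t1,t2,t7},{t1,t3,t5},{t1,t4,t7}} W3={{t1},{t5},{t7},{t1,t2},{t1,t3},{t1,t4},{t1,t5},{t1,t7},{t2,t7},{t3,t5},{t4,t7},{t6,t7},{t1,t2,t7},{t1,t3,t5},{t1,t4,t7},{t2,t6,t7}} W4={{t1},{t4},{t1,t2},{t1,t3},{t1,t4},{t1,t5},{t1,t7},{t4,t7},{t1,t2,t7},{t1,t3,t5},{t1,t4,t7}} W5={{t2},{t6},{t1,t2},{t2,t3},{t2,t6},{t2,t7},{t3,t6},{t6,t7},{t1,t2,t7},{t2,t3,t6},{t2,t6,t7}}
  W12={{t5},{t1,t3},{t1,t5},{t3,t5},{t1,t3,t5}} W13={{t5},{t1,t3},{t1,t5},{t3,t5},{t1,t3,t5}} W14={{t1,t3},{t1,t5},{t1,t3,t5}} W15={{t2,t3},{t3,t6},{t2,t3,t6}} W23={{t1},{t5},{t1,t2},{t1,t3},{t1,t4},{t1,t5},{t1,t7},{t3,t5},{t4,t7},{t1,t2,t7},{t1,t3,t5},{t1,t4,t7}} W24={{t1},{t4},{t1,t2},{t1,t3},{t1,t4},{t1,t5},{t1,t7},{t4,t7},{t1,t2,t7},{t1,t3,t5},{t1,t4,t7}} W25={{t1,t2},{t1,t2,t7}} W34={{t1},{t1,t2},{t1,t3},{t1,t4},{t1,t5},{t1,t7},{t4,t7},{t1,t2,t7},{t1,t3,t5},{t1,t4,t7}} W35={{t1,t2},{t2,t7},{t6,t7},{t1,t2,t7},{t2,t6,t7}} W45={{t1,t2},{t1,t2,t7}}
  W123={{t5},{t1,t3},{t1,t5},{t3,t5},{t1,t3,t5}} W124={{t1,t3},{t1,t5},{t1,t3,t5}} W134={{t1,t3},{t1,t5},{t1,t3,t5}} W234={{t1},{t1,t2},{t1,t3},{t1,t4},{t1,t5},{t1,t7},{t4,t7},{t1,t2,t7},{t1,t3,t5},{t1,t4,t7}} W235={{t1,t2},{t1,t2,t7}} W245={{t1,t2},{t1,t2,t7}} W345={{t1,t2},{t1,t2,t7}}
  W1234={{t1,t3},{t1,t5},{t1,t3,t5}} W2345={{t1,t2},{t1,t2,t7}}
C dims 5,10,7,2; δ0: rk 4, SNF 1^4; δ1: rk 5, SNF 1^5; δ2: rk 2, SNF 1^2
degree 0: 5−4−0 = 1 → Ȟ^0 ≅ Z
degree 1: 10−5−4 = 1 → Ȟ^1 ≅ Z
degree 2: 7−2−5 = 0 → Ȟ^2 ≅ 0

Ȟ^0 = Z; Ȟ^1 = Z; Ȟ^2 = 0


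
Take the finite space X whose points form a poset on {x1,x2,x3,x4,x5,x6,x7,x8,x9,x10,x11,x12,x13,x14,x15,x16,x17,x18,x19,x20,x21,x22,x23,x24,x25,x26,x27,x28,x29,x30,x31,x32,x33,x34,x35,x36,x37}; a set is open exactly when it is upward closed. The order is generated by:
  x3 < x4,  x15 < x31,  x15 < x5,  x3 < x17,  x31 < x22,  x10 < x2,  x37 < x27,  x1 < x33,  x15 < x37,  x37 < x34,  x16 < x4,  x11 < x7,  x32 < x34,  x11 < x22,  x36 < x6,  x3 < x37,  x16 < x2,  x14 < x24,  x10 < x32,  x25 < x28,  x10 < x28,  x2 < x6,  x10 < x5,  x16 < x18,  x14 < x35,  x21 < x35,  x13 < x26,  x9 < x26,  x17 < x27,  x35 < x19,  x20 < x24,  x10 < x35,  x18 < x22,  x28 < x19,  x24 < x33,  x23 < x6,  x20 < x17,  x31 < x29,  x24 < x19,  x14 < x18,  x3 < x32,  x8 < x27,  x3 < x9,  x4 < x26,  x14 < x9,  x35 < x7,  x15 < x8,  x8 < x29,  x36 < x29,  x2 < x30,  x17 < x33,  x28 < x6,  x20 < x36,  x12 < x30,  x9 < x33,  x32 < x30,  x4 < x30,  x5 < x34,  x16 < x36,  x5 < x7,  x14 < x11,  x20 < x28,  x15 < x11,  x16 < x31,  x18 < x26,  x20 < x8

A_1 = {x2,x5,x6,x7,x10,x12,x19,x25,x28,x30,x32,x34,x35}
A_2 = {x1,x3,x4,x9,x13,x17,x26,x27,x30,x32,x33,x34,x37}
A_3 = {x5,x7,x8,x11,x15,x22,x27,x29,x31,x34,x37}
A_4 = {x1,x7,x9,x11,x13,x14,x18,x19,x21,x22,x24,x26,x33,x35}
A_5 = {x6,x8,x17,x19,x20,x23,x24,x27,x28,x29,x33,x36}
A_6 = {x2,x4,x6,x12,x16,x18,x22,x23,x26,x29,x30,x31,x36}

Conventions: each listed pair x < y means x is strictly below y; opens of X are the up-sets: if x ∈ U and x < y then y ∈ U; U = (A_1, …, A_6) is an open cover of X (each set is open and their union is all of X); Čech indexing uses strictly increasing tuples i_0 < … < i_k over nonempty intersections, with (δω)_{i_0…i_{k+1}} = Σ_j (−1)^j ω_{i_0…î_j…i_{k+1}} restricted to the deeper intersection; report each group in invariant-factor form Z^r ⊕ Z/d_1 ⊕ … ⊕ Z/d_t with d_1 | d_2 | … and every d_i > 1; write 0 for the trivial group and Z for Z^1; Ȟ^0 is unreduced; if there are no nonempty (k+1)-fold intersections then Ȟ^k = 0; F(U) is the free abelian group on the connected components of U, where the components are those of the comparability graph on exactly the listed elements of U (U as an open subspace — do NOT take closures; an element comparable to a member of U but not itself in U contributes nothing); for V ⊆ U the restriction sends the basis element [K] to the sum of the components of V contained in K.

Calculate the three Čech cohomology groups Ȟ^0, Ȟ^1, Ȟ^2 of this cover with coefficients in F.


Ȟ^0(U;F) ≅ Z, Ȟ^1(U;F) ≅ 0 and Ȟ^2(U;F) ≅ Z/2

nonempty overlaps:
  A12={x30,x32,x34} A13={x5,x7,x34} A14={x7,x19,x35} A15={x6,x19,x28} A16={x2,x6,x12,x30} A23={x27,x34,x37} A24={x1,x9,x13,x26,x33} A25={x17,x27,x33} A26={x4,x26,x30} A34={x7,x11,x22} A35={x8,x27,x29} A36={x22,x29,x31} A45={x19,x24,x33} A46={x18,x22,x26} A56={x6,x23,x29,x36}
  A123={x34} A126={x30} A134={x7} A145={x19} A156={x6} A235={x27} A245={x33} A246={x26} A346={x22} A356={x29}
components per intersection:
  A1: {x2,x5,x6,x7,x10,x12,x19,x25,x28,x30,x32,x34,x35}
  A2: {x1,x3,x4,x9,x13,x17,x26,x27,x30,x32,x33,x34,x37}
  A3: {x5,x7,x8,x11,x15,x22,x27,x29,x31,x34,x37}
  A4: {x1,x7,x9,x11,x13,x14,x18,x19,x21,x22,x24,x26,x33,x35}
  A5: {x6,x8,x17,x19,x20,x23,x24,x27,x28,x29,x33,x36}
  A6: {x2,x4,x6,x12,x16,x18,x22,x23,x26,x29,x30,x31,x36}
  A12: {x30,x32,x34}
  A13: {x5,x7,x34}
  A14: {x7,x19,x35}
  A15: {x6,x19,x28}
  A16: {x2,x6,x12,x30}
  A23: {x27,x34,x37}
  A24: {x1,x9,x13,x26,x33}
  A25: {x17,x27,x33}
  A26: {x4,x26,x30}
  A34: {x7,x11,x22}
  A35: {x8,x27,x29}
  A36: {x22,x29,x31}
  A45: {x19,x24,x33}
  A46: {x18,x22,x26}
  A56: {x6,x23,x29,x36}
  A123: {x34}
  A126: {x30}
  A134: {x7}
  A145: {x19}
  A156: {x6}
  A235: {x27}
  A245: {x33}
  A246: {x26}
  A346: {x22}
  A356: {x29}
C dims 6,15,10; δ0: rk 5, SNF 1^5; δ1: rk 10, SNF 1^9·2
degree 0: 6−5−0 = 1 → Ȟ^0 ≅ Z
degree 1: 15−10−5 = 0 → Ȟ^1 ≅ 0
degree 2: 10−0−10 = 0 plus torsion [2] → Ȟ^2 ≅ Z/2


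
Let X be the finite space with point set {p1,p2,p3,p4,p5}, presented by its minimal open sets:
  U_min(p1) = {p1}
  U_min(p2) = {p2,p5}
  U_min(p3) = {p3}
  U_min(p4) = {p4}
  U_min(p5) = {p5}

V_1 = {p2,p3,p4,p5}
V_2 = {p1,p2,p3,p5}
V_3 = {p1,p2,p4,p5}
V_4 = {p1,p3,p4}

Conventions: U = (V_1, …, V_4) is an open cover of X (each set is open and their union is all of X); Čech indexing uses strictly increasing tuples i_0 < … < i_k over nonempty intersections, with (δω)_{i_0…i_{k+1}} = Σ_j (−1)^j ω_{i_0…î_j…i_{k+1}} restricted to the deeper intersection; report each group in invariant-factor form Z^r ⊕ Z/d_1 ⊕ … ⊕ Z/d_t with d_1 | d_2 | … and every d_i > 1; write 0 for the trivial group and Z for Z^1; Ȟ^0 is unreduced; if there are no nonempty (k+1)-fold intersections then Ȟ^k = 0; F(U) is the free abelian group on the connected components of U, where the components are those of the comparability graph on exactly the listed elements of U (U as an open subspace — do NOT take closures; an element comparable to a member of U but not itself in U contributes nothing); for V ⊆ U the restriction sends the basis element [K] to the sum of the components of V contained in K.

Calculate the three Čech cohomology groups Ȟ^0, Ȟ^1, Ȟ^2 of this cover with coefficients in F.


Ȟ^0 ≅ Z^4, Ȟ^1 ≅ 0 and Ȟ^2 ≅ 0

cover nerve:
  V12={p2,p3,p5} V13={p2,p4,p5} V14={p3,p4} V23={p1,p2,p5} V24={p1,p3} V34={p1,p4}
  V123={p2,p5} V124={p3} V134={p4} V234={p1}
components per intersection:
  V1: {p2,p5} {p3} {p4}
  V2: {p1} {p2,p5} {p3}
  V3: {p1} {p2,p5} {p4}
  V4: {p1} {p3} {p4}
  V12: {p2,p5} {p3}
  V13: {p2,p5} {p4}
  V14: {p3} {p4}
  V23: {p1} {p2,p5}
  V24: {p1} {p3}
  V34: {p1} {p4}
  V123: {p2,p5}
  V124: {p3}
  V134: {p4}
  V234: {p1}
C dims 12,12,4; δ0: rk 8, SNF 1^8; δ1: rk 4, SNF 1^4
Ȟ^0: (12−8)−0=4 ⇒ Z^4
Ȟ^1: (12−4)−8=0 ⇒ 0
Ȟ^2: (4−0)−4=0 ⇒ 0


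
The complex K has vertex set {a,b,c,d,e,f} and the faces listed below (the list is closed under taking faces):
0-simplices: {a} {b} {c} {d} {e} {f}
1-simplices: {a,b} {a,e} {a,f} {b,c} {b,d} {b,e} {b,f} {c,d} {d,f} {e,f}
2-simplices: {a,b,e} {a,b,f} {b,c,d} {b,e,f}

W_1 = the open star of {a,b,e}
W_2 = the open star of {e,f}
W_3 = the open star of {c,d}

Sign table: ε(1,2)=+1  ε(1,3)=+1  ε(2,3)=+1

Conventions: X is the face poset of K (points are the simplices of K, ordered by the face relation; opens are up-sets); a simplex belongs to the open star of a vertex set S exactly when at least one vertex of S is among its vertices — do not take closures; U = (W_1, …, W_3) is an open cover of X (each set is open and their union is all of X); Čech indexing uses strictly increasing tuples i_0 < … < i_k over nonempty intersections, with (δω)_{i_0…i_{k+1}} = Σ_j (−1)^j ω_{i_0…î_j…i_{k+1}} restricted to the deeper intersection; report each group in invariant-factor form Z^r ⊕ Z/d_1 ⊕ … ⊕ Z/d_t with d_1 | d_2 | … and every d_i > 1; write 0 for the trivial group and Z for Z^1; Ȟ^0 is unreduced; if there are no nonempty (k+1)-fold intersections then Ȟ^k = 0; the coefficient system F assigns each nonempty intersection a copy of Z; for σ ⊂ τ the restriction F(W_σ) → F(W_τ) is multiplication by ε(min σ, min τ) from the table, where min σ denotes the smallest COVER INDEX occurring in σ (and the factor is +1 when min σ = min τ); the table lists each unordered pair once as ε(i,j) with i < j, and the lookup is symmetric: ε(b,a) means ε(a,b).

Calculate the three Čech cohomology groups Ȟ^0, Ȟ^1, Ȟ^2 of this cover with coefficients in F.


Ȟ^0 = Z, Ȟ^1 = Z and Ȟ^2 = 0

cover nerve:
  W1={{a},{b},{e},{a,b},{a,e},{a,f},{b,c},{b,d},{b,e},{b,f},{e,f},{a,b,e},{a,b,f},{b,c,d},{b,e,f}} W2={{e},{f},{a,e},{a,f},{b,e},{b,f},{d,f},{e,f},{a,b,e},{a,b,f},{b,e,f}} W3={{c},{d},{b,c},{b,d},{c,d},{d,f},{b,c,d}}
  W12={{e},{a,e},{a,f},{b,e},{b,f},{e,f},{a,b,e},{a,b,f},{b,e,f}} W13={{b,c},{b,d},{b,c,d}} W23={{d,f}}
C dims 3,3; δ0: rk 2, SNF 1^2
Ȟ^0: (3−2)−0=1 ⇒ Z
Ȟ^1: (3−0)−2=1 ⇒ Z
Ȟ^2: (0−0)−0=0 ⇒ 0


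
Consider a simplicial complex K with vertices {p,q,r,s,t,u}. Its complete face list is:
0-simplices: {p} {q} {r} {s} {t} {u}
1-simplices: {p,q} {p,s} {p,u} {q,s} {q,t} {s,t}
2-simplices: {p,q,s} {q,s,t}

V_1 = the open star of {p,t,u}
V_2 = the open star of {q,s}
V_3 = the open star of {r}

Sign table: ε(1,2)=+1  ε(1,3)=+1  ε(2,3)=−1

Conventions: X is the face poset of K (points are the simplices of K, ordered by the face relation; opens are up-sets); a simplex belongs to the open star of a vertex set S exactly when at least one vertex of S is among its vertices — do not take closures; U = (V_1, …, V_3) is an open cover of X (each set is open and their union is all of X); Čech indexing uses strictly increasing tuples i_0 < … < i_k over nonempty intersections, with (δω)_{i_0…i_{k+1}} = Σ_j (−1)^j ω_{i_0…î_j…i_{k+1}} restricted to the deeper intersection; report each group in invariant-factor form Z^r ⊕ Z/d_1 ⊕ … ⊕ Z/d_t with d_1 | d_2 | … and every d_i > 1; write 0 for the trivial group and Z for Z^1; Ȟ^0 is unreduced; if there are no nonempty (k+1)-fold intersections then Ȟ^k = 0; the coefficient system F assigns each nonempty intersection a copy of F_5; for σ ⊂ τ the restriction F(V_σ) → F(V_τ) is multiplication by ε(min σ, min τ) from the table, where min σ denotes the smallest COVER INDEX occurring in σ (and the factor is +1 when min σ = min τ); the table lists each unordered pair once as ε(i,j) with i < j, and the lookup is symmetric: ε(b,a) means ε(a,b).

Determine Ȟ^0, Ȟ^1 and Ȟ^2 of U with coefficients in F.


Ȟ^0(U;F) ≅ Z/5 ⊕ Z/5,  Ȟ^1(U;F) ≅ 0,  Ȟ^2(U;F) ≅ 0

cover nerve:
  V1={{p},{t},{u},{p,q},{p,s},{p,u},{q,t},{s,t},{p,q,s},{q,s,t}} V2={{q},{s},{p,q},{p,s},{q,s},{q,t},{s,t},{p,q,s},{q,s,t}} V3={{r}}
  V12={{p,q},{p,s},{q,t},{s,t},{p,q,s},{q,s,t}}
C dims 3,1; δ0: rk_F5 1
Ȟ^0: (3−1)−0=2 ⇒ Z/5 ⊕ Z/5
Ȟ^1: (1−0)−1=0 ⇒ 0
Ȟ^2: (0−0)−0=0 ⇒ 0
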